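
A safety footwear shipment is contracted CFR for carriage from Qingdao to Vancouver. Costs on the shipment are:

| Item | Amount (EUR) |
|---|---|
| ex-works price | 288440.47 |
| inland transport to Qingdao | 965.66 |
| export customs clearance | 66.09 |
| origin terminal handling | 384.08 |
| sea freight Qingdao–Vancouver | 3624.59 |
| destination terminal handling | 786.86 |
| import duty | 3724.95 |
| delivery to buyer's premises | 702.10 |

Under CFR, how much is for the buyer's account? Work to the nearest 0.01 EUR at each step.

Buyer's account: EUR 5213.91

CFR: the seller pays costs through ocean freight to the destination port, but not insurance.
Seller's account: goods 288440.47 + inland to port 965.66 + export clearance 66.09 + origin terminal 384.08 + freight 3624.59 = 293480.89
Buyer's account: destination terminal 786.86 + duty 3724.95 + delivery 702.10 = 5213.91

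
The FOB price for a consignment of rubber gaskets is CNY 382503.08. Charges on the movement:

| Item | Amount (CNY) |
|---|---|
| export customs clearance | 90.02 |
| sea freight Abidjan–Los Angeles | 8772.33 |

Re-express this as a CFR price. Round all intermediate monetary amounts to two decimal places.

Not relevant to the conversion: export clearance — on the seller under both FOB and CFR; already in the FOB price and stays in the CFR price.
From FOB to CFR, the seller additionally bears: freight.
CFR price = 382503.08 + 8772.33 = 391275.41

CFR price: CNY 391275.41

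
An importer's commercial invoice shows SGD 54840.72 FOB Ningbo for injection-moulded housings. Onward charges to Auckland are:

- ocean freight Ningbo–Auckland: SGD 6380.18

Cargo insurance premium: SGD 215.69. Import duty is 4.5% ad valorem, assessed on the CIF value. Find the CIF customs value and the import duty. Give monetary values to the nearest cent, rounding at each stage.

CIF = FOB price + freight + insurance
CIF = 54840.72 + 6380.18 + 215.69 = 61436.59
Import duty = 61436.59 × 4.5% = 2764.65

CIF value: SGD 61436.59; import duty: SGD 2764.65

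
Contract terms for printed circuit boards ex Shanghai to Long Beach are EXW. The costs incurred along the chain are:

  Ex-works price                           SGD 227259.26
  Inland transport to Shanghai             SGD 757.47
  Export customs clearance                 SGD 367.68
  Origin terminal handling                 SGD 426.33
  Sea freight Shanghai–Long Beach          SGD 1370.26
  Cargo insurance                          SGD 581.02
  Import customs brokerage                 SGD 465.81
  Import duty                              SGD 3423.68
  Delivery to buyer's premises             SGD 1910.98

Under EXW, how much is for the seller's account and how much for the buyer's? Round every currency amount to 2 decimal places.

EXW: the seller makes goods available at their premises; the buyer bears all onward costs.
Seller's account: goods 227259.26 = 227259.26
Buyer's account: inland to port 757.47 + export clearance 367.68 + origin terminal 426.33 + freight 1370.26 + insurance 581.02 + brokerage 465.81 + duty 3423.68 + delivery 1910.98 = 9303.23

Seller: SGD 227259.26; buyer: SGD 9303.23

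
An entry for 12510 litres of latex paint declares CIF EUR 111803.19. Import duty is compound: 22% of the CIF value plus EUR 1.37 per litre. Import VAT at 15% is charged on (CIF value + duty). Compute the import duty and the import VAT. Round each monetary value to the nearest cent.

Ad valorem component: 111803.19 × 22% = 24596.70
Specific component: 12510 × 1.37 = 17138.70
Import duty = 24596.70 + 17138.70 = 41735.40
VAT base = CIF + duty = 111803.19 + 41735.40 = 153538.59
Import VAT = 153538.59 × 15% = 23030.79

Import duty: EUR 41735.40; import VAT: EUR 23030.79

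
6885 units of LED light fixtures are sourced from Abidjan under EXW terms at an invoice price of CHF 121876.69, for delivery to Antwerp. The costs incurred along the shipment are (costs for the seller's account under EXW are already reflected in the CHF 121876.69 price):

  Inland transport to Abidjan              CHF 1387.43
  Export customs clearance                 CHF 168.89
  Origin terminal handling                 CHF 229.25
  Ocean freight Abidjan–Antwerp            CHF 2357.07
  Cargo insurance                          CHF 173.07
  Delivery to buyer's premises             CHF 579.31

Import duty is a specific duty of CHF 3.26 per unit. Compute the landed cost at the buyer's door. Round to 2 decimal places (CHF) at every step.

EXW: the seller makes goods available at their premises; the buyer bears all onward costs.
CIF value = EXW price + inland to port + export clearance + origin terminal + freight + insurance = 121876.69 + 1387.43 + 168.89 + 229.25 + 2357.07 + 173.07 = 126192.40
Import duty = 6885 × 3.26 = 22445.10
Buyer bears: inland to port 1387.43 + export clearance 168.89 + origin terminal 229.25 + freight 2357.07 + insurance 173.07 + delivery 579.31 + duty 22445.10 = 27340.12
Landed cost = invoice 121876.69 + 27340.12 = 149216.81

Total landed cost: CHF 149216.81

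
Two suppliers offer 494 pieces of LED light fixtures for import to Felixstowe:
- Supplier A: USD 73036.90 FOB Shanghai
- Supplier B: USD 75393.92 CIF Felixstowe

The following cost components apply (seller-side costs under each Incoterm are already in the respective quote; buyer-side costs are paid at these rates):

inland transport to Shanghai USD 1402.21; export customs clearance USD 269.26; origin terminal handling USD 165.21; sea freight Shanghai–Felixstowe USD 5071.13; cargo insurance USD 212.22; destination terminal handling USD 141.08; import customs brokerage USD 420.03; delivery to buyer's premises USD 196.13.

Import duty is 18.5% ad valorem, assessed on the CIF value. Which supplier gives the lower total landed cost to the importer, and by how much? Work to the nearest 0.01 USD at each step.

Supplier B is cheaper by USD 3467.70

Supplier A (FOB):
CIF value = FOB price + freight + insurance = 73036.90 + 5071.13 + 212.22 = 78320.25
Import duty = 78320.25 × 18.5% = 14489.25
Buyer bears (A): 5071.13 + 212.22 + 141.08 + 420.03 + 196.13 = 6040.59
Landed cost (A) = invoice 73036.90 + 6040.59 + duty 14489.25 = 93566.74
Supplier B (CIF):
The CIF price already equals the CIF value: 75393.92
Import duty = 75393.92 × 18.5% = 13947.88
Buyer bears (B): 141.08 + 420.03 + 196.13 = 757.24
Landed cost (B) = invoice 75393.92 + 757.24 + duty 13947.88 = 90099.04
Difference = |93566.74 − 90099.04| = 3467.70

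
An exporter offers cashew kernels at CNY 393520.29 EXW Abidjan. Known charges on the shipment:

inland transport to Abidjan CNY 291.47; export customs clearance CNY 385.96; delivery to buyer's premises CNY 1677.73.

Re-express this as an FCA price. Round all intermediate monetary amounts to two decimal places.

Not relevant to the conversion: delivery — on the buyer under both terms; not part of either seller's price.
From EXW to FCA, the seller additionally bears: inland to port, export clearance.
FCA price = 393520.29 + 291.47 + 385.96 = 394197.72

FCA price: CNY 394197.72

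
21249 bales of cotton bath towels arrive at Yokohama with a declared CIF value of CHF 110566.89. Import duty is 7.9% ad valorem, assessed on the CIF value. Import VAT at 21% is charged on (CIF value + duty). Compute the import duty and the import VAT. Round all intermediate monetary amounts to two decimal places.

Import duty = 110566.89 × 7.9% = 8734.78
VAT base = CIF + duty = 110566.89 + 8734.78 = 119301.67
Import VAT = 119301.67 × 21% = 25053.35

Import duty: CHF 8734.78; import VAT: CHF 25053.35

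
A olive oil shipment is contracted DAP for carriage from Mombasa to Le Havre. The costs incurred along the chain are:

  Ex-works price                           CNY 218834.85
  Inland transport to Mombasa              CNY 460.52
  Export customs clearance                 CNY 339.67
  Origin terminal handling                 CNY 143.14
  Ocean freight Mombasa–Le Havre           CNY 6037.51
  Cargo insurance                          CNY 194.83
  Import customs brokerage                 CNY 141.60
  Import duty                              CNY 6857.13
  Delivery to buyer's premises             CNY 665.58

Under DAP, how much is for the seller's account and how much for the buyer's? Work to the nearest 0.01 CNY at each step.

Seller: CNY 226676.10; buyer: CNY 6998.73

DAP: the seller bears all costs to the named destination except import duty and clearance.
Seller's account: goods 218834.85 + inland to port 460.52 + export clearance 339.67 + origin terminal 143.14 + freight 6037.51 + insurance 194.83 + delivery 665.58 = 226676.10
Buyer's account: brokerage 141.60 + duty 6857.13 = 6998.73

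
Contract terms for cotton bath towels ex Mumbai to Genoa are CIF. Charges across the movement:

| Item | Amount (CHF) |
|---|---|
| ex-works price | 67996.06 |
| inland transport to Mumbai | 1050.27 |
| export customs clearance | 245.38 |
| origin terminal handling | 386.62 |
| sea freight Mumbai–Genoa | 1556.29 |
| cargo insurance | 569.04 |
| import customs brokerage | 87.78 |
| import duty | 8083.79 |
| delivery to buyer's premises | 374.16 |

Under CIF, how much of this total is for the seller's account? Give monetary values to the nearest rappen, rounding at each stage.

Seller's account: CHF 71803.66

CIF: the seller pays costs through ocean freight and marine insurance to the destination port.
Seller's account: goods 67996.06 + inland to port 1050.27 + export clearance 245.38 + origin terminal 386.62 + freight 1556.29 + insurance 569.04 = 71803.66
Buyer's account: brokerage 87.78 + duty 8083.79 + delivery 374.16 = 8545.73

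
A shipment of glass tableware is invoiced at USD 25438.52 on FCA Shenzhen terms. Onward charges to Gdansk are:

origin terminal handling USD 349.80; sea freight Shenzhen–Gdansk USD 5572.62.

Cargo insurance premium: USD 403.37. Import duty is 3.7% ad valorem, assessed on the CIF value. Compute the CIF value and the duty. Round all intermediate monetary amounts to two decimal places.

CIF value: USD 31764.31; import duty: USD 1175.28

CIF = FCA price + pre-shipment costs + freight + insurance
CIF = 25438.52 + 349.80 + 5572.62 + 403.37 = 31764.31
Import duty = 31764.31 × 3.7% = 1175.28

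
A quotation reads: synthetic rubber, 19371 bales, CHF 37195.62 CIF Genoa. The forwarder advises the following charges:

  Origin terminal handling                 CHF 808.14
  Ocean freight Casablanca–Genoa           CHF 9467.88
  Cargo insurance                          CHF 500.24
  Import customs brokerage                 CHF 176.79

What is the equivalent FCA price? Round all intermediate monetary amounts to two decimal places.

Not relevant to the conversion: brokerage — on the buyer under both terms; not part of either seller's price.
From CIF to FCA, the seller no longer bears: origin terminal, freight, insurance.
FCA price = 37195.62 − 808.14 − 9467.88 − 500.24 = 26419.36

FCA price: CHF 26419.36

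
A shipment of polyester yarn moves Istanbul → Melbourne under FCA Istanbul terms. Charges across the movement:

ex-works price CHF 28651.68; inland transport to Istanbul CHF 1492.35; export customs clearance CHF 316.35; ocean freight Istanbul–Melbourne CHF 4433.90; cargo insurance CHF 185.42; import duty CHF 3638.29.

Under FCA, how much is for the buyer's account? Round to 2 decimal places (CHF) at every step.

Buyer's account: CHF 8257.61

FCA: the seller delivers export-cleared goods to the carrier; the buyer bears costs from that point.
Seller's account: goods 28651.68 + inland to port 1492.35 + export clearance 316.35 = 30460.38
Buyer's account: freight 4433.90 + insurance 185.42 + duty 3638.29 = 8257.61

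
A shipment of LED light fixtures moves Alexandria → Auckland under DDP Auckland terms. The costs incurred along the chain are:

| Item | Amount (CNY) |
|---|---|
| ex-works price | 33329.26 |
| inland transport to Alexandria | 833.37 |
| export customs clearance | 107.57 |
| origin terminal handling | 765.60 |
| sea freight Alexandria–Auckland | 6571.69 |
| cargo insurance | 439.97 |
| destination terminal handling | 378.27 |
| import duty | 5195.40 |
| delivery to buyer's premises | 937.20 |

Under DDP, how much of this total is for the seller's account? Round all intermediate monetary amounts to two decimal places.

DDP: the seller bears all costs including import duty.
Seller's account: goods 33329.26 + inland to port 833.37 + export clearance 107.57 + origin terminal 765.60 + freight 6571.69 + insurance 439.97 + destination terminal 378.27 + duty 5195.40 + delivery 937.20 = 48558.33
Buyer's account: 0.00

Seller's account: CNY 48558.33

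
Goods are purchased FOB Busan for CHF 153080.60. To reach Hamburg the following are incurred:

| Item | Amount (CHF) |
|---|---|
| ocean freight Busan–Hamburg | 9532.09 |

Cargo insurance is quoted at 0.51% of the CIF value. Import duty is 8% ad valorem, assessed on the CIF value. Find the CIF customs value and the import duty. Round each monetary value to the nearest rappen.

Let C be the CIF value. C = FOB price + freight + 0.51% × C
C − 0.51% × C = 153080.60 + 9532.09
0.9949 × C = 162612.69
C = 162612.69 / 0.9949 = 163446.27
Insurance premium = 0.51% × 163446.27 = 833.58
Import duty = 163446.27 × 8% = 13075.70

CIF value: CHF 163446.27; import duty: CHF 13075.70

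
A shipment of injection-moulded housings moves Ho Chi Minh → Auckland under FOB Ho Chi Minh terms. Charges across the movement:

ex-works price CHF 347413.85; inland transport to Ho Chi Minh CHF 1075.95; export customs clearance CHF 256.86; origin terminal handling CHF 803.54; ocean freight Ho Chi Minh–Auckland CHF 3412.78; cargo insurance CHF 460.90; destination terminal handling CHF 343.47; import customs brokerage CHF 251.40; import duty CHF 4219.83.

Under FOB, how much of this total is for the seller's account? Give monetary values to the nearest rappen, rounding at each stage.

FOB: the seller bears costs until goods are on board at the origin port; the buyer bears freight, insurance and all costs thereafter.
Seller's account: goods 347413.85 + inland to port 1075.95 + export clearance 256.86 + origin terminal 803.54 = 349550.20
Buyer's account: freight 3412.78 + insurance 460.90 + destination terminal 343.47 + brokerage 251.40 + duty 4219.83 = 8688.38

Seller's account: CHF 349550.20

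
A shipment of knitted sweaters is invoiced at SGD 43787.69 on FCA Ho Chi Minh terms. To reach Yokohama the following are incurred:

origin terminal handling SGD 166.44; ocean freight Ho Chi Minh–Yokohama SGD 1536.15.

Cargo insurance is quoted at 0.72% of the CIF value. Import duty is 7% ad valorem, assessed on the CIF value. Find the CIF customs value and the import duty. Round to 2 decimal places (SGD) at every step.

CIF value: SGD 45820.19; import duty: SGD 3207.41

Let C be the CIF value. C = FCA price + pre-shipment costs + freight + 0.72% × C
C − 0.72% × C = 43787.69 + 166.44 + 1536.15
0.9928 × C = 45490.28
C = 45490.28 / 0.9928 = 45820.19
Insurance premium = 0.72% × 45820.19 = 329.91
Import duty = 45820.19 × 7% = 3207.41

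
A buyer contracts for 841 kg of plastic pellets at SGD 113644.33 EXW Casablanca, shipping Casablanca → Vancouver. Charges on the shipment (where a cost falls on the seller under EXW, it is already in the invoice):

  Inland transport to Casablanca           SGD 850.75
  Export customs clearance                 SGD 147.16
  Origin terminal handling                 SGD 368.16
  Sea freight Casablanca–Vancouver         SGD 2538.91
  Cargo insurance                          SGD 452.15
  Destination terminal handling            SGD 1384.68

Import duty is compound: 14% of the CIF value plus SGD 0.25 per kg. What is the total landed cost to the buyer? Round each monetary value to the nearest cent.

EXW: the seller makes goods available at their premises; the buyer bears all onward costs.
CIF value = EXW price + inland to port + export clearance + origin terminal + freight + insurance = 113644.33 + 850.75 + 147.16 + 368.16 + 2538.91 + 452.15 = 118001.46
Ad valorem component: 118001.46 × 14% = 16520.20
Specific component: 841 × 0.25 = 210.25
Import duty = 16520.20 + 210.25 = 16730.45
Buyer bears: inland to port 850.75 + export clearance 147.16 + origin terminal 368.16 + freight 2538.91 + insurance 452.15 + destination terminal 1384.68 + duty 16730.45 = 22472.26
Landed cost = invoice 113644.33 + 22472.26 = 136116.59

Total landed cost: SGD 136116.59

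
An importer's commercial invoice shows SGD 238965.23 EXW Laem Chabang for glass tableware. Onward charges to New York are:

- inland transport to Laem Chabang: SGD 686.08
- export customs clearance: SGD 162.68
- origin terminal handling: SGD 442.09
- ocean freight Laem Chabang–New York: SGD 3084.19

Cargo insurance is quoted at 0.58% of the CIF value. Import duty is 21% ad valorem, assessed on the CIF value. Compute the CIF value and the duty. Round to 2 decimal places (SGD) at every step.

CIF value: SGD 244759.88; import duty: SGD 51399.57

Let C be the CIF value. C = EXW price + pre-shipment costs + freight + 0.58% × C
C − 0.58% × C = 238965.23 + 686.08 + 162.68 + 442.09 + 3084.19
0.9942 × C = 243340.27
C = 243340.27 / 0.9942 = 244759.88
Insurance premium = 0.58% × 244759.88 = 1419.61
Import duty = 244759.88 × 21% = 51399.57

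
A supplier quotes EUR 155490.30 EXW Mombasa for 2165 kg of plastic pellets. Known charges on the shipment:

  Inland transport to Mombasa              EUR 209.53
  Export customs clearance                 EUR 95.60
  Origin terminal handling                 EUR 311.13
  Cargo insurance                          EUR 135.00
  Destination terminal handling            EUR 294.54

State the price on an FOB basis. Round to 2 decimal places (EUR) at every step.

Not relevant to the conversion: insurance, destination terminal — on the buyer under both terms; not part of either seller's price.
From EXW to FOB, the seller additionally bears: inland to port, export clearance, origin terminal.
FOB price = 155490.30 + 209.53 + 95.60 + 311.13 = 156106.56

FOB price: EUR 156106.56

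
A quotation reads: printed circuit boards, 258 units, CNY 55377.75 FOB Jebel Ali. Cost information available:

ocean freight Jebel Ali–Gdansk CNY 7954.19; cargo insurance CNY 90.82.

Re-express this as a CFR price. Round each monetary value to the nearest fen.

CFR price: CNY 63331.94

Not relevant to the conversion: insurance — on the buyer under both terms; not part of either seller's price.
From FOB to CFR, the seller additionally bears: freight.
CFR price = 55377.75 + 7954.19 = 63331.94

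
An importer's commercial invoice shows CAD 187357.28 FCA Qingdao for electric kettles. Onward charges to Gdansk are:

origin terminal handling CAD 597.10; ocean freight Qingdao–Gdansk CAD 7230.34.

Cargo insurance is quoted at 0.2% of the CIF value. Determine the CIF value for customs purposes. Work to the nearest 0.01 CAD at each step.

CIF value: CAD 195575.87

Let C be the CIF value. C = FCA price + pre-shipment costs + freight + 0.2% × C
C − 0.2% × C = 187357.28 + 597.10 + 7230.34
0.998 × C = 195184.72
C = 195184.72 / 0.998 = 195575.87
Insurance premium = 0.2% × 195575.87 = 391.15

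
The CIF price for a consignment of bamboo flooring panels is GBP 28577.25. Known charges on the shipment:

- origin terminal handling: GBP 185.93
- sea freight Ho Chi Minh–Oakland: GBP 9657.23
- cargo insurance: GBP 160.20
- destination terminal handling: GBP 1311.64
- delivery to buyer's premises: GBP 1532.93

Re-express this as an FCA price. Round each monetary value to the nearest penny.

FCA price: GBP 18573.89

Not relevant to the conversion: destination terminal, delivery — on the buyer under both terms; not part of either seller's price.
From CIF to FCA, the seller no longer bears: origin terminal, freight, insurance.
FCA price = 28577.25 − 185.93 − 9657.23 − 160.20 = 18573.89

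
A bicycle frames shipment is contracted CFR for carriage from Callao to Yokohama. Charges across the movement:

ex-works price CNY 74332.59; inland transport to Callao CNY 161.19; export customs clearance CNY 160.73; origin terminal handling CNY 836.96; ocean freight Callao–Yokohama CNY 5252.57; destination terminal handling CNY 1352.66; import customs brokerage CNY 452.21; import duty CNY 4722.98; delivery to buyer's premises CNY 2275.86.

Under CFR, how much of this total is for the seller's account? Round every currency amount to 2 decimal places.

CFR: the seller pays costs through ocean freight to the destination port, but not insurance.
Seller's account: goods 74332.59 + inland to port 161.19 + export clearance 160.73 + origin terminal 836.96 + freight 5252.57 = 80744.04
Buyer's account: destination terminal 1352.66 + brokerage 452.21 + duty 4722.98 + delivery 2275.86 = 8803.71

Seller's account: CNY 80744.04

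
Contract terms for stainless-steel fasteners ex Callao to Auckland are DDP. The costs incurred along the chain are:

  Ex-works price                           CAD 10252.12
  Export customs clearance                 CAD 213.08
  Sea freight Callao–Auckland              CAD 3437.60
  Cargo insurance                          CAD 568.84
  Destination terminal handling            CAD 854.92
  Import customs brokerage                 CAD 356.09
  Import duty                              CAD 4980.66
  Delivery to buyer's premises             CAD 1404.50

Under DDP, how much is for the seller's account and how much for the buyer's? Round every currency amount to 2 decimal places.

DDP: the seller bears all costs including import duty.
Seller's account: goods 10252.12 + export clearance 213.08 + freight 3437.60 + insurance 568.84 + destination terminal 854.92 + brokerage 356.09 + duty 4980.66 + delivery 1404.50 = 22067.81
Buyer's account: 0.00

Seller: CAD 22067.81; buyer: CAD 0.00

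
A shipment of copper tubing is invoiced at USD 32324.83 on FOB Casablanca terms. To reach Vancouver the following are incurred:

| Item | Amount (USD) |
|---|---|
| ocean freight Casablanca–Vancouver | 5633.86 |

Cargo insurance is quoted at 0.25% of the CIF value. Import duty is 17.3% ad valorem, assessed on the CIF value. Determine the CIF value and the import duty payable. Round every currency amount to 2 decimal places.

Let C be the CIF value. C = FOB price + freight + 0.25% × C
C − 0.25% × C = 32324.83 + 5633.86
0.9975 × C = 37958.69
C = 37958.69 / 0.9975 = 38053.82
Insurance premium = 0.25% × 38053.82 = 95.13
Import duty = 38053.82 × 17.3% = 6583.31

CIF value: USD 38053.82; import duty: USD 6583.31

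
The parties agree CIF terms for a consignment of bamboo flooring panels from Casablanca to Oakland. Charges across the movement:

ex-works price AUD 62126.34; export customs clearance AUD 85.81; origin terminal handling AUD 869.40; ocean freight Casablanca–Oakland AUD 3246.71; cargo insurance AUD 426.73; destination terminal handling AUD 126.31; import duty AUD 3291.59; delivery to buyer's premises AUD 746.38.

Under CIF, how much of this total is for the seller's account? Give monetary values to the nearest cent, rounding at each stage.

Seller's account: AUD 66754.99

CIF: the seller pays costs through ocean freight and marine insurance to the destination port.
Seller's account: goods 62126.34 + export clearance 85.81 + origin terminal 869.40 + freight 3246.71 + insurance 426.73 = 66754.99
Buyer's account: destination terminal 126.31 + duty 3291.59 + delivery 746.38 = 4164.28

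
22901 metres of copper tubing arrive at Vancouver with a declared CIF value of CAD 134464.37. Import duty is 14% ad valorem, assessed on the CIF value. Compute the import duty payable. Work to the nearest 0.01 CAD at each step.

Import duty: CAD 18825.01

Import duty = 134464.37 × 14% = 18825.01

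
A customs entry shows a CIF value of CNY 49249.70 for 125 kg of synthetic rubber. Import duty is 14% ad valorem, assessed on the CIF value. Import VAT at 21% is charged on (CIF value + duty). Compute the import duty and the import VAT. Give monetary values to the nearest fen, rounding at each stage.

Import duty: CNY 6894.96; import VAT: CNY 11790.38

Import duty = 49249.70 × 14% = 6894.96
VAT base = CIF + duty = 49249.70 + 6894.96 = 56144.66
Import VAT = 56144.66 × 21% = 11790.38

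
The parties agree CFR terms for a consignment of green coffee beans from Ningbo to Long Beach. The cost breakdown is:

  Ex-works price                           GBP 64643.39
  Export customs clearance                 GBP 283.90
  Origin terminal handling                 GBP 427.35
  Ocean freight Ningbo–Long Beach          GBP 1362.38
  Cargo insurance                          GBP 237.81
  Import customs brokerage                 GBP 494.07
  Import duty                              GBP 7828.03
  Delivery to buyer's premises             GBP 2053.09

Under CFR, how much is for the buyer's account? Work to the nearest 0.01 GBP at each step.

Buyer's account: GBP 10613.00

CFR: the seller pays costs through ocean freight to the destination port, but not insurance.
Seller's account: goods 64643.39 + export clearance 283.90 + origin terminal 427.35 + freight 1362.38 = 66717.02
Buyer's account: insurance 237.81 + brokerage 494.07 + duty 7828.03 + delivery 2053.09 = 10613.00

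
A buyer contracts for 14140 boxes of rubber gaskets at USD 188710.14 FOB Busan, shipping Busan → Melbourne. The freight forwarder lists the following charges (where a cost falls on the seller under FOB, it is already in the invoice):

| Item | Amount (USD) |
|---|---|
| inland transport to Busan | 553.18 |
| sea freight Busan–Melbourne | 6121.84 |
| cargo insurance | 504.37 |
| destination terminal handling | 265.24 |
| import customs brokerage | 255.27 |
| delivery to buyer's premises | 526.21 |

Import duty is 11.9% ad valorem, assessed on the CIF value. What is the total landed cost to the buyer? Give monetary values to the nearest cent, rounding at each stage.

FOB: the seller bears costs until goods are on board at the origin port; the buyer bears freight, insurance and all costs thereafter.
Already in the invoice (seller's account under FOB): inland to port — exclude.
CIF value = FOB price + freight + insurance = 188710.14 + 6121.84 + 504.37 = 195336.35
Import duty = 195336.35 × 11.9% = 23245.03
Buyer bears: freight 6121.84 + insurance 504.37 + destination terminal 265.24 + brokerage 255.27 + delivery 526.21 + duty 23245.03 = 30917.96
Landed cost = invoice 188710.14 + 30917.96 = 219628.10

Total landed cost: USD 219628.10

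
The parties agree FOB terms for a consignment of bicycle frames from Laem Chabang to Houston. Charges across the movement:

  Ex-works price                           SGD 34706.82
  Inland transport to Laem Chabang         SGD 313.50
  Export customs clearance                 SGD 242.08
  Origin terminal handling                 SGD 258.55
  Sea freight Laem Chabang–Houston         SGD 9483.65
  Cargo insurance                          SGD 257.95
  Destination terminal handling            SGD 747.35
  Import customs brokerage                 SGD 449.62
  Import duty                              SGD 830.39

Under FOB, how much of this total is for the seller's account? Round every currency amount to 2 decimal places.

Seller's account: SGD 35520.95

FOB: the seller bears costs until goods are on board at the origin port; the buyer bears freight, insurance and all costs thereafter.
Seller's account: goods 34706.82 + inland to port 313.50 + export clearance 242.08 + origin terminal 258.55 = 35520.95
Buyer's account: freight 9483.65 + insurance 257.95 + destination terminal 747.35 + brokerage 449.62 + duty 830.39 = 11768.96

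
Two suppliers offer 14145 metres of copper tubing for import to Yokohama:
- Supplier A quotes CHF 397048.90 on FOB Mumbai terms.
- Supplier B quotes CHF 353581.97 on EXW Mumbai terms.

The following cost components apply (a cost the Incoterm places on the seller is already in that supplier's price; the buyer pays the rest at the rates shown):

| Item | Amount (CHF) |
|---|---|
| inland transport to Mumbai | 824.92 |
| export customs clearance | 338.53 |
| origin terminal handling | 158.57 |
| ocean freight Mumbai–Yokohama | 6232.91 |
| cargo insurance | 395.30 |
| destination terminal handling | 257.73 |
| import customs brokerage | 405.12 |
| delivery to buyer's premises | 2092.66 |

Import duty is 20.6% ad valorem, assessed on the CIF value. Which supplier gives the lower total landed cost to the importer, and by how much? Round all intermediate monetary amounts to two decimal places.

Supplier A (FOB):
CIF value = FOB price + freight + insurance = 397048.90 + 6232.91 + 395.30 = 403677.11
Import duty = 403677.11 × 20.6% = 83157.48
Buyer bears (A): 6232.91 + 395.30 + 257.73 + 405.12 + 2092.66 = 9383.72
Landed cost (A) = invoice 397048.90 + 9383.72 + duty 83157.48 = 489590.10
Supplier B (EXW):
CIF value = EXW price + inland to port + export clearance + origin terminal + freight + insurance = 353581.97 + 824.92 + 338.53 + 158.57 + 6232.91 + 395.30 = 361532.20
Import duty = 361532.20 × 20.6% = 74475.63
Buyer bears (B): 824.92 + 338.53 + 158.57 + 6232.91 + 395.30 + 257.73 + 405.12 + 2092.66 = 10705.74
Landed cost (B) = invoice 353581.97 + 10705.74 + duty 74475.63 = 438763.34
Difference = |489590.10 − 438763.34| = 50826.76

Supplier B is cheaper by CHF 50826.76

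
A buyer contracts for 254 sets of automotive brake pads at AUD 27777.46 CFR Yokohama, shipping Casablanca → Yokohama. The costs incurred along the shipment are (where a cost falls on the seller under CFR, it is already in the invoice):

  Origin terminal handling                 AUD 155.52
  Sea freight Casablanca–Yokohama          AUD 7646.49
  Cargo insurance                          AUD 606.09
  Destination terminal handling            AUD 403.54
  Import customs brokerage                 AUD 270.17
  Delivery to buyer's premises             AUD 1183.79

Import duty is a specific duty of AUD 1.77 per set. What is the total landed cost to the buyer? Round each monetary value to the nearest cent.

CFR: the seller pays costs through ocean freight to the destination port, but not insurance.
Already in the invoice (seller's account under CFR): origin terminal, freight — exclude.
CIF value = CFR price + insurance = 27777.46 + 606.09 = 28383.55
Import duty = 254 × 1.77 = 449.58
Buyer bears: insurance 606.09 + destination terminal 403.54 + brokerage 270.17 + delivery 1183.79 + duty 449.58 = 2913.17
Landed cost = invoice 27777.46 + 2913.17 = 30690.63

Total landed cost: AUD 30690.63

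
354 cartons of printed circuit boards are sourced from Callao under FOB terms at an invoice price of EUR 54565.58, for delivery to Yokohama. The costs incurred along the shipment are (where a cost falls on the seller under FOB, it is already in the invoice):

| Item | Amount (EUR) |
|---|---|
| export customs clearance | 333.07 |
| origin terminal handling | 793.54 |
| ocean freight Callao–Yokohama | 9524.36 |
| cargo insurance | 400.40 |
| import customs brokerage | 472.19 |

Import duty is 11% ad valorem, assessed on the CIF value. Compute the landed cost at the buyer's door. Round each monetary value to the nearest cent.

FOB: the seller bears costs until goods are on board at the origin port; the buyer bears freight, insurance and all costs thereafter.
Already in the invoice (seller's account under FOB): export clearance, origin terminal — exclude.
CIF value = FOB price + freight + insurance = 54565.58 + 9524.36 + 400.40 = 64490.34
Import duty = 64490.34 × 11% = 7093.94
Buyer bears: freight 9524.36 + insurance 400.40 + brokerage 472.19 + duty 7093.94 = 17490.89
Landed cost = invoice 54565.58 + 17490.89 = 72056.47

Total landed cost: EUR 72056.47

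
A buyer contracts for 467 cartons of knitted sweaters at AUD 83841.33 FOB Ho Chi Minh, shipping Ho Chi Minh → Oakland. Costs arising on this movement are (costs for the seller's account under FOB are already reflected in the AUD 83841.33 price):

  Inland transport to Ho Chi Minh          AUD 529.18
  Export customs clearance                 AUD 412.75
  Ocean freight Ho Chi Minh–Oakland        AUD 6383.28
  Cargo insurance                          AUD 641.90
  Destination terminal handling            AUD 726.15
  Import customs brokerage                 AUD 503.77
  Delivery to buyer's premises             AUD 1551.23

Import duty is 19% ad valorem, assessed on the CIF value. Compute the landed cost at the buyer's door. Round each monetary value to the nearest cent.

Total landed cost: AUD 110912.30

FOB: the seller bears costs until goods are on board at the origin port; the buyer bears freight, insurance and all costs thereafter.
Already in the invoice (seller's account under FOB): inland to port, export clearance — exclude.
CIF value = FOB price + freight + insurance = 83841.33 + 6383.28 + 641.90 = 90866.51
Import duty = 90866.51 × 19% = 17264.64
Buyer bears: freight 6383.28 + insurance 641.90 + destination terminal 726.15 + brokerage 503.77 + delivery 1551.23 + duty 17264.64 = 27070.97
Landed cost = invoice 83841.33 + 27070.97 = 110912.30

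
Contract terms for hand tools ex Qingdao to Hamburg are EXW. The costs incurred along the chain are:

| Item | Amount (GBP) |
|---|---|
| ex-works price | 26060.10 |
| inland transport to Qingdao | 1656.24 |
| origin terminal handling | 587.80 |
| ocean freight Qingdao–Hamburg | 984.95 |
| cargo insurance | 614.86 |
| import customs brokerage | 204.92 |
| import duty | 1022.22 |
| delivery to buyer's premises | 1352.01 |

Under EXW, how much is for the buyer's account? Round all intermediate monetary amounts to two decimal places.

EXW: the seller makes goods available at their premises; the buyer bears all onward costs.
Seller's account: goods 26060.10 = 26060.10
Buyer's account: inland to port 1656.24 + origin terminal 587.80 + freight 984.95 + insurance 614.86 + brokerage 204.92 + duty 1022.22 + delivery 1352.01 = 6423.00

Buyer's account: GBP 6423.00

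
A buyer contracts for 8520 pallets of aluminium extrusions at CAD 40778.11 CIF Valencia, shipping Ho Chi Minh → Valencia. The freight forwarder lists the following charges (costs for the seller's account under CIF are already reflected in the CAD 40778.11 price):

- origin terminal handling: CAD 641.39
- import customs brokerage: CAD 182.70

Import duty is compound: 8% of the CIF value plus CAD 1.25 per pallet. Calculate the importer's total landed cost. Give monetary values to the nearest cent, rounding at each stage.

CIF: the seller pays costs through ocean freight and marine insurance to the destination port.
Already in the invoice (seller's account under CIF): origin terminal — exclude.
The CIF price already equals the CIF value: 40778.11
Ad valorem component: 40778.11 × 8% = 3262.25
Specific component: 8520 × 1.25 = 10650.00
Import duty = 3262.25 + 10650.00 = 13912.25
Buyer bears: brokerage 182.70 + duty 13912.25 = 14094.95
Landed cost = invoice 40778.11 + 14094.95 = 54873.06

Total landed cost: CAD 54873.06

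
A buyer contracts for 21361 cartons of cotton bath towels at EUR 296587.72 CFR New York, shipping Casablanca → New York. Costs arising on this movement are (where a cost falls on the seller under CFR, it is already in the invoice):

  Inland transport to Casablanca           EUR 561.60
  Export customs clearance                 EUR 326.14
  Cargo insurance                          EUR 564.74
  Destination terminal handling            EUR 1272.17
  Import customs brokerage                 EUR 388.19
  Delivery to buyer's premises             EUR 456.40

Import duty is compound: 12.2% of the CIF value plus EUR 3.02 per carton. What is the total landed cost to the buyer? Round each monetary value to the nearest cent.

Total landed cost: EUR 400032.04

CFR: the seller pays costs through ocean freight to the destination port, but not insurance.
Already in the invoice (seller's account under CFR): inland to port, export clearance — exclude.
CIF value = CFR price + insurance = 296587.72 + 564.74 = 297152.46
Ad valorem component: 297152.46 × 12.2% = 36252.60
Specific component: 21361 × 3.02 = 64510.22
Import duty = 36252.60 + 64510.22 = 100762.82
Buyer bears: insurance 564.74 + destination terminal 1272.17 + brokerage 388.19 + delivery 456.40 + duty 100762.82 = 103444.32
Landed cost = invoice 296587.72 + 103444.32 = 400032.04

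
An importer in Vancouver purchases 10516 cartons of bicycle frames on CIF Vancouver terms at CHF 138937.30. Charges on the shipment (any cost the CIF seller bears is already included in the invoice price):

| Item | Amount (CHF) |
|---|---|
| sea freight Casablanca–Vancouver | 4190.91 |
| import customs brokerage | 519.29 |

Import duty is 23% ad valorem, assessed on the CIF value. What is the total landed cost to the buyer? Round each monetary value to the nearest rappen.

CIF: the seller pays costs through ocean freight and marine insurance to the destination port.
Already in the invoice (seller's account under CIF): freight — exclude.
The CIF price already equals the CIF value: 138937.30
Import duty = 138937.30 × 23% = 31955.58
Buyer bears: brokerage 519.29 + duty 31955.58 = 32474.87
Landed cost = invoice 138937.30 + 32474.87 = 171412.17

Total landed cost: CHF 171412.17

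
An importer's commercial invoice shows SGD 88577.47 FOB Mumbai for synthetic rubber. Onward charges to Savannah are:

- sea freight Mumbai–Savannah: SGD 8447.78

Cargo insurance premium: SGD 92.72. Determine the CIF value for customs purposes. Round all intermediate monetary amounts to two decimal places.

CIF = FOB price + freight + insurance
CIF = 88577.47 + 8447.78 + 92.72 = 97117.97

CIF value: SGD 97117.97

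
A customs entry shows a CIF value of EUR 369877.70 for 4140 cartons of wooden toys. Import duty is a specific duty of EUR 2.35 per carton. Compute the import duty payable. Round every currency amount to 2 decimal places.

Import duty: EUR 9729.00

Import duty = 4140 × 2.35 = 9729.00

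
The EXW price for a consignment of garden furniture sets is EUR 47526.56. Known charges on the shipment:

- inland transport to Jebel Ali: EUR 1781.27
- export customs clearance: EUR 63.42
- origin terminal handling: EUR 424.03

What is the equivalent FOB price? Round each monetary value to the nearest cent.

From EXW to FOB, the seller additionally bears: inland to port, export clearance, origin terminal.
FOB price = 47526.56 + 1781.27 + 63.42 + 424.03 = 49795.28

FOB price: EUR 49795.28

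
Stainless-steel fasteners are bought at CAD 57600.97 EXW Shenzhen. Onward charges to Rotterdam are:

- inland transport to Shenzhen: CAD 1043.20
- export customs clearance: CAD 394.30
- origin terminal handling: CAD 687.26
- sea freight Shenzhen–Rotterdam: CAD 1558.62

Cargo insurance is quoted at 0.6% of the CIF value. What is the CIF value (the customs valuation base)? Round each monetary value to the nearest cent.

Let C be the CIF value. C = EXW price + pre-shipment costs + freight + 0.6% × C
C − 0.6% × C = 57600.97 + 1043.20 + 394.30 + 687.26 + 1558.62
0.994 × C = 61284.35
C = 61284.35 / 0.994 = 61654.28
Insurance premium = 0.6% × 61654.28 = 369.93

CIF value: CAD 61654.28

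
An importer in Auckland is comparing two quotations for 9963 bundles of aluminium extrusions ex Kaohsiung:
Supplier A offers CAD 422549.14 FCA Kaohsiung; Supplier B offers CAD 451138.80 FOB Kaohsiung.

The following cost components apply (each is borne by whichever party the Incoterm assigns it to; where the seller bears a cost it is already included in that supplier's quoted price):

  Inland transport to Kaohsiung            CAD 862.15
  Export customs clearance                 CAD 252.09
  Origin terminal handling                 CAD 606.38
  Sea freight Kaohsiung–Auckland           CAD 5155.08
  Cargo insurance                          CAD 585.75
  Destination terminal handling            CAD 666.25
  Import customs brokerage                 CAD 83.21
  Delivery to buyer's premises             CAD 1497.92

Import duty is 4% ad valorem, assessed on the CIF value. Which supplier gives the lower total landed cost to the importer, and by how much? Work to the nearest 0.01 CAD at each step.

Supplier A is cheaper by CAD 29102.62

Supplier A (FCA):
CIF value = FCA price + origin terminal + freight + insurance = 422549.14 + 606.38 + 5155.08 + 585.75 = 428896.35
Import duty = 428896.35 × 4% = 17155.85
Buyer bears (A): 606.38 + 5155.08 + 585.75 + 666.25 + 83.21 + 1497.92 = 8594.59
Landed cost (A) = invoice 422549.14 + 8594.59 + duty 17155.85 = 448299.58
Supplier B (FOB):
CIF value = FOB price + freight + insurance = 451138.80 + 5155.08 + 585.75 = 456879.63
Import duty = 456879.63 × 4% = 18275.19
Buyer bears (B): 5155.08 + 585.75 + 666.25 + 83.21 + 1497.92 = 7988.21
Landed cost (B) = invoice 451138.80 + 7988.21 + duty 18275.19 = 477402.20
Difference = |448299.58 − 477402.20| = 29102.62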